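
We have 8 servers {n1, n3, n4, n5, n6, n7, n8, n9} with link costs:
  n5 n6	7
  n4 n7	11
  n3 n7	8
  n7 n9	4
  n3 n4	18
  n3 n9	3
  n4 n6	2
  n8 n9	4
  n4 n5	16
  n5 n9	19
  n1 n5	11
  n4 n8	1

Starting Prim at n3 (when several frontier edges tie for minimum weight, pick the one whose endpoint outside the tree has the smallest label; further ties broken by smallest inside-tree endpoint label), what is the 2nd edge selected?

Prim's algorithm from n3:
Step 1: frontier [n3 n9 3, n3 n7 8, n3 n4 18] → take n3 n9 (3); add n9.
Step 2: frontier [n3 n7 8, n3 n4 18, n7 n9 4, n8 n9 4, n5 n9 19] → take n7 n9 (4); add n7.
Step 3: frontier [n3 n4 18, n4 n7 11, n8 n9 4, n5 n9 19] → take n8 n9 (4); add n8.
Step 4: frontier [n3 n4 18, n4 n7 11, n4 n8 1, n5 n9 19] → take n4 n8 (1); add n4.
Step 5: frontier [n4 n6 2, n4 n5 16, n5 n9 19] → take n4 n6 (2); add n6.
Step 6: frontier [n4 n5 16, n5 n6 7, n5 n9 19] → take n5 n6 (7); add n5.
Step 7: frontier [n1 n5 11] → take n1 n5 (11); add n1.
The 2nd edge added is n7 n9.

n7-n9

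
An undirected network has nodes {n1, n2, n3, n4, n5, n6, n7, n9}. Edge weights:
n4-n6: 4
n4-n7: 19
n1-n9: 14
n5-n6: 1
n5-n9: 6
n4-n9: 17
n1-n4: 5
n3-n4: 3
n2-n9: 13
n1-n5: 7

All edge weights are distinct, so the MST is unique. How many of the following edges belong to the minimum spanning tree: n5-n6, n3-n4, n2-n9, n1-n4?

4

Kruskal: consider edges lightest-first.
n5-n6 (1): add — endpoints in different components.
n3-n4 (3): add — endpoints in different components.
n4-n6 (4): add — endpoints in different components.
n1-n4 (5): add — endpoints in different components.
n5-n9 (6): add — endpoints in different components.
n1-n5 (7): skip — n1 and n5 already connected.
n2-n9 (13): add — endpoints in different components.
n1-n9 (14): skip — n9 and n1 already connected.
n4-n9 (17): skip — n9 and n4 already connected.
n4-n7 (19): add — endpoints in different components.
MST edge set: {n5-n6, n3-n4, n4-n6, n1-n4, n5-n9, n2-n9, n4-n7}.
Of the listed edges, {n5-n6, n3-n4, n2-n9, n1-n4} are in the MST → 4.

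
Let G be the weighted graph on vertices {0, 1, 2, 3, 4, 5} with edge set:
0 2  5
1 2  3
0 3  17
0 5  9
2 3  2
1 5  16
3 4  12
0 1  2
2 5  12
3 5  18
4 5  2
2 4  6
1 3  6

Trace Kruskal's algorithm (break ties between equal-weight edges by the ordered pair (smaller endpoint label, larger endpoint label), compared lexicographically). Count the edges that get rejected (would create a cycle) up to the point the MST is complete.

Sort edges by weight, then run Kruskal:
0 1 (2): add. Components now {0,1} {2} {3} {4} {5}
2 3 (2): add. Components now {0,1} {2,3} {4} {5}
4 5 (2): add. Components now {0,1} {2,3} {4,5}
1 2 (3): add. Components now {0,1,2,3} {4,5}
0 2 (5): skip — 0 and 2 already connected.
1 3 (6): skip — 1 and 3 already connected.
2 4 (6): add. Components now {0,1,2,3,4,5}
Edges rejected before the tree was complete: 2.

2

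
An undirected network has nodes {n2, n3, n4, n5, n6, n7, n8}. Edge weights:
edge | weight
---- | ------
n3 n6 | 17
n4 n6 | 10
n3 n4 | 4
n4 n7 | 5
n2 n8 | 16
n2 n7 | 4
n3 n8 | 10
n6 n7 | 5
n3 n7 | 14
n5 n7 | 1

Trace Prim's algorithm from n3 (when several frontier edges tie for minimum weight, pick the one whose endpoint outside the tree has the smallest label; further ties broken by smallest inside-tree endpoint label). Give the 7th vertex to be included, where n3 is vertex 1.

n8

Prim, starting at n3.
Step 1: cheapest edge leaving the tree is n3 n4 (4); add n4.
Step 2: cheapest edge leaving the tree is n4 n7 (5); add n7.
Step 3: cheapest edge leaving the tree is n5 n7 (1); add n5.
Step 4: cheapest edge leaving the tree is n2 n7 (4); add n2.
Step 5: cheapest edge leaving the tree is n6 n7 (5); add n6.
Step 6: cheapest edge leaving the tree is n3 n8 (10); add n8.
Vertex order: n3, n4, n7, n5, n2, n6, n8. The 7th vertex is n8.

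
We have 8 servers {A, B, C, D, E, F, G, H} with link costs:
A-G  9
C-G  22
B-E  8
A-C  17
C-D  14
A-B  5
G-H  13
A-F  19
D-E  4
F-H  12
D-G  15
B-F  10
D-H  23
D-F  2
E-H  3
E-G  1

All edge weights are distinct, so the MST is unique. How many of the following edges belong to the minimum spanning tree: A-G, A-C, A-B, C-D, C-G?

2

Kruskal: consider edges lightest-first.
E-G (1): add — endpoints in different components.
D-F (2): add — endpoints in different components.
E-H (3): add — endpoints in different components.
D-E (4): add — endpoints in different components.
A-B (5): add — endpoints in different components.
B-E (8): add — endpoints in different components.
A-G (9): skip — A and G already connected.
B-F (10): skip — B and F already connected.
F-H (12): skip — F and H already connected.
G-H (13): skip — G and H already connected.
C-D (14): add — endpoints in different components.
MST edge set: {E-G, D-F, E-H, D-E, A-B, B-E, C-D}.
Of the listed edges, {A-B, C-D} are in the MST → 2.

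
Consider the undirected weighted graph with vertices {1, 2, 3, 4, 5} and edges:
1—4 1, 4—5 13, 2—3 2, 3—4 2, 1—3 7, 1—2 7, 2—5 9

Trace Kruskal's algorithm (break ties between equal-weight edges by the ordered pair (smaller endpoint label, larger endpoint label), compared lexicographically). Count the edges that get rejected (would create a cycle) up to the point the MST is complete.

Kruskal: consider edges lightest-first.
1—4 (1): add — endpoints in different components.
2—3 (2): add — endpoints in different components.
3—4 (2): add — endpoints in different components.
1—2 (7): skip — 1 and 2 already connected.
1—3 (7): skip — 1 and 3 already connected.
2—5 (9): add — endpoints in different components.
Edges rejected before the tree was complete: 2.

2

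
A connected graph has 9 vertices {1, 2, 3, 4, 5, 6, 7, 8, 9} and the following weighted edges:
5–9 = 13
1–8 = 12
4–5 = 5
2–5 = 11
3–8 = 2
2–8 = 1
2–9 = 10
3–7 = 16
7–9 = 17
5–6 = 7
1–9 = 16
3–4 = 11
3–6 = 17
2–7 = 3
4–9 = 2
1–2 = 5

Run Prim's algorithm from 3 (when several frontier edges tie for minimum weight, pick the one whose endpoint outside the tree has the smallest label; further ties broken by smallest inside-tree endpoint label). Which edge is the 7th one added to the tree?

4-5

Prim, starting at 3.
Step 1: cheapest edge leaving the tree is 3–8 (2); add 8.
Step 2: cheapest edge leaving the tree is 2–8 (1); add 2.
Step 3: cheapest edge leaving the tree is 2–7 (3); add 7.
Step 4: cheapest edge leaving the tree is 1–2 (5); add 1.
Step 5: cheapest edge leaving the tree is 2–9 (10); add 9.
Step 6: cheapest edge leaving the tree is 4–9 (2); add 4.
Step 7: cheapest edge leaving the tree is 4–5 (5); add 5.
Step 8: cheapest edge leaving the tree is 5–6 (7); add 6.
The 7th edge added is 4–5.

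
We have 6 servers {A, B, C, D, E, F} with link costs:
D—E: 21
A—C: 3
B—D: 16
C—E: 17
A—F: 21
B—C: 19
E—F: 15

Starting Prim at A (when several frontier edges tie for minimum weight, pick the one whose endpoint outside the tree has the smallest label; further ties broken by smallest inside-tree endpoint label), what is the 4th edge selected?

Prim, starting at A.
Step 1: frontier [A—C 3, A—F 21] → take A—C (3); add C.
Step 2: frontier [A—F 21, C—E 17, B—C 19] → take C—E (17); add E.
Step 3: frontier [A—F 21, B—C 19, E—F 15, D—E 21] → take E—F (15); add F.
Step 4: frontier [B—C 19, D—E 21] → take B—C (19); add B.
Step 5: frontier [B—D 16, D—E 21] → take B—D (16); add D.
The 4th edge added is B—C.

B-C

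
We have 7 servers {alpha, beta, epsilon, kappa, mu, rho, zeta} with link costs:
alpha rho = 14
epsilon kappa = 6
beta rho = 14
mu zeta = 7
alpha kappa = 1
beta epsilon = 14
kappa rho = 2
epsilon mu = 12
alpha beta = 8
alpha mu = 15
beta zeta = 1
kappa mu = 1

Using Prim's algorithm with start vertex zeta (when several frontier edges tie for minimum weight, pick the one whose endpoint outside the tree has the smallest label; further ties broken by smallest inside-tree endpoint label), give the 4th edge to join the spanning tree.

alpha-kappa

Grow the tree from zeta using Prim:
Step 1: cheapest edge leaving the tree is beta zeta (1); add beta.
Step 2: cheapest edge leaving the tree is mu zeta (7); add mu.
Step 3: cheapest edge leaving the tree is kappa mu (1); add kappa.
Step 4: cheapest edge leaving the tree is alpha kappa (1); add alpha.
Step 5: cheapest edge leaving the tree is kappa rho (2); add rho.
Step 6: cheapest edge leaving the tree is epsilon kappa (6); add epsilon.
The 4th edge added is alpha kappa.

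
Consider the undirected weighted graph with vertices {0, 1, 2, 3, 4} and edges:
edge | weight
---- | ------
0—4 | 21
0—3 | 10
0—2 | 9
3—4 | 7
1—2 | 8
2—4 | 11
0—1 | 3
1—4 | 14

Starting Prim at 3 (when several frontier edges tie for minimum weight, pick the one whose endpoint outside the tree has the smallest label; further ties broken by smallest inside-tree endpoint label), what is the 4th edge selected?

Prim's algorithm from 3:
Step 1: frontier [3—4 7, 0—3 10] → take 3—4 (7); add 4.
Step 2: frontier [0—3 10, 2—4 11, 1—4 14, 0—4 21] → take 0—3 (10); add 0.
Step 3: frontier [0—1 3, 0—2 9, 2—4 11, 1—4 14] → take 0—1 (3); add 1.
Step 4: frontier [0—2 9, 1—2 8, 2—4 11] → take 1—2 (8); add 2.
The 4th edge added is 1—2.

1-2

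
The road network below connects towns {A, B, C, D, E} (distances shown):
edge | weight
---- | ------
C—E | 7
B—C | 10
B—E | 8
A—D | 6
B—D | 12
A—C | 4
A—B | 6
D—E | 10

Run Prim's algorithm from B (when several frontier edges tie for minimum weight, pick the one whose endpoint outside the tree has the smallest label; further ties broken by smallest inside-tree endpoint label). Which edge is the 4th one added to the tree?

Grow the tree from B using Prim:
Step 1: frontier [A—B 6, B—E 8, B—C 10, B—D 12] → take A—B (6); add A.
Step 2: frontier [A—C 4, A—D 6, B—E 8, B—C 10, B—D 12] → take A—C (4); add C.
Step 3: frontier [A—D 6, B—E 8, B—D 12, C—E 7] → take A—D (6); add D.
Step 4: frontier [B—E 8, C—E 7, D—E 10] → take C—E (7); add E.
The 4th edge added is C—E.

C-E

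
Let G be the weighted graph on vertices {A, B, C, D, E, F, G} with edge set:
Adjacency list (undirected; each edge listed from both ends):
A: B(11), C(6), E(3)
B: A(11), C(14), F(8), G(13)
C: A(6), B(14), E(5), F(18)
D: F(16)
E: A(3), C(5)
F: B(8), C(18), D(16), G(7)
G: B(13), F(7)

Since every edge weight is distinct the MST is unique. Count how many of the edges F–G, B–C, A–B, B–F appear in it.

Kruskal's algorithm — process edges by increasing weight (ties by edge label):
A–E (3): add — endpoints in different components.
C–E (5): add — endpoints in different components.
A–C (6): skip — A and C already connected.
F–G (7): add — endpoints in different components.
B–F (8): add — endpoints in different components.
A–B (11): add — endpoints in different components.
B–G (13): skip — B and G already connected.
B–C (14): skip — B and C already connected.
D–F (16): add — endpoints in different components.
MST edge set: {A–E, C–E, F–G, B–F, A–B, D–F}.
Of the listed edges, {F–G, A–B, B–F} are in the MST → 3.

3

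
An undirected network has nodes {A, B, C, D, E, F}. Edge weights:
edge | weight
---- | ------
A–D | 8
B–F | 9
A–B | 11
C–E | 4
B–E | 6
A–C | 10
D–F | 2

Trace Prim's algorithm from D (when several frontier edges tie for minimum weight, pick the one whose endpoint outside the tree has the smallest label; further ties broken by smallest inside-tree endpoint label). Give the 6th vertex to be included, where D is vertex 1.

C

Prim, starting at D.
Step 1: frontier [D–F 2, A–D 8] → take D–F (2); add F.
Step 2: frontier [A–D 8, B–F 9] → take A–D (8); add A.
Step 3: frontier [A–C 10, A–B 11, B–F 9] → take B–F (9); add B.
Step 4: frontier [A–C 10, B–E 6] → take B–E (6); add E.
Step 5: frontier [A–C 10, C–E 4] → take C–E (4); add C.
Vertex order: D, F, A, B, E, C. The 6th vertex is C.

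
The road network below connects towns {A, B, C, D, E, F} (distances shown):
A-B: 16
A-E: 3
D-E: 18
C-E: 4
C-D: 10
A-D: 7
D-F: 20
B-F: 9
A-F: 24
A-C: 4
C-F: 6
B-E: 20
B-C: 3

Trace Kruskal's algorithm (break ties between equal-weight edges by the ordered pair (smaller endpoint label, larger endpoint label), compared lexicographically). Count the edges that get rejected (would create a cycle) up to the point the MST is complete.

1

Kruskal's algorithm — process edges by increasing weight (ties by edge label):
A-E (3): add. Components now {A,E} {B} {C} {D} {F}
B-C (3): add. Components now {A,E} {B,C} {D} {F}
A-C (4): add. Components now {A,B,C,E} {D} {F}
C-E (4): skip — C and E already connected.
C-F (6): add. Components now {A,B,C,E,F} {D}
A-D (7): add. Components now {A,B,C,D,E,F}
Edges rejected before the tree was complete: 1.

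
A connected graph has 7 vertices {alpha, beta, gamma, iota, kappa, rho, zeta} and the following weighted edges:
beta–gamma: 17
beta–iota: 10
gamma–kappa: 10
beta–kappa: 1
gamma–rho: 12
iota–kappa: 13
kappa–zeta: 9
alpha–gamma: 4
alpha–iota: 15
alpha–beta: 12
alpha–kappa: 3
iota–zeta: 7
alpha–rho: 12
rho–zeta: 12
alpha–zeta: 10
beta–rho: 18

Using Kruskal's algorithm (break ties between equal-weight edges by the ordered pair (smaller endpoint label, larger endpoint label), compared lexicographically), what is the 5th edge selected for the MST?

kappa-zeta

Sort edges by weight, then run Kruskal:
beta–kappa (1): add. Components now {gamma} {beta,kappa} {iota} {zeta} {alpha} {rho}
alpha–kappa (3): add. Components now {gamma} {alpha,beta,kappa} {iota} {zeta} {rho}
alpha–gamma (4): add. Components now {alpha,beta,gamma,kappa} {iota} {zeta} {rho}
iota–zeta (7): add. Components now {alpha,beta,gamma,kappa} {iota,zeta} {rho}
kappa–zeta (9): add. Components now {alpha,beta,gamma,iota,kappa,zeta} {rho}
alpha–zeta (10): skip — zeta and alpha already connected.
beta–iota (10): skip — iota and beta already connected.
gamma–kappa (10): skip — gamma and kappa already connected.
alpha–beta (12): skip — alpha and beta already connected.
alpha–rho (12): add. Components now {alpha,beta,gamma,iota,kappa,rho,zeta}
The 5th edge added is kappa–zeta.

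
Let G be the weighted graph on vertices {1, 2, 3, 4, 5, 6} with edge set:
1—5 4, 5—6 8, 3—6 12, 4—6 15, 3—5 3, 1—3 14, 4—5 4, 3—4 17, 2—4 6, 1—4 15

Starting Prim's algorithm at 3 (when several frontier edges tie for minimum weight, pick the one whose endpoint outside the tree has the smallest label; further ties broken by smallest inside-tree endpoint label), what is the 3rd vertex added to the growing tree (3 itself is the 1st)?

1

Prim, starting at 3.
Step 1: frontier [3—5 3, 3—6 12, 1—3 14, 3—4 17] → take 3—5 (3); add 5.
Step 2: frontier [3—6 12, 1—3 14, 3—4 17, 1—5 4, 4—5 4, 5—6 8] → take 1—5 (4); add 1.
Step 3: frontier [1—4 15, 3—6 12, 3—4 17, 4—5 4, 5—6 8] → take 4—5 (4); add 4.
Step 4: frontier [3—6 12, 2—4 6, 4—6 15, 5—6 8] → take 2—4 (6); add 2.
Step 5: frontier [3—6 12, 4—6 15, 5—6 8] → take 5—6 (8); add 6.
Vertex order: 3, 5, 1, 4, 2, 6. The 3rd vertex is 1.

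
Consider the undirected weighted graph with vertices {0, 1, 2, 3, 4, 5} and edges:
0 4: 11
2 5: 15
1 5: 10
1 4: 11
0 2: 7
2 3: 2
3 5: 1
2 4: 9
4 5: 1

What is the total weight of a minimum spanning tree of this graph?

Sort edges by weight, then run Kruskal:
3 5 (1): add — endpoints in different components.
4 5 (1): add — endpoints in different components.
2 3 (2): add — endpoints in different components.
0 2 (7): add — endpoints in different components.
2 4 (9): skip — 2 and 4 already connected.
1 5 (10): add — endpoints in different components.
MST edges: 3 5, 4 5, 2 3, 0 2, 1 5; total weight 1+1+2+7+10 = 21.

21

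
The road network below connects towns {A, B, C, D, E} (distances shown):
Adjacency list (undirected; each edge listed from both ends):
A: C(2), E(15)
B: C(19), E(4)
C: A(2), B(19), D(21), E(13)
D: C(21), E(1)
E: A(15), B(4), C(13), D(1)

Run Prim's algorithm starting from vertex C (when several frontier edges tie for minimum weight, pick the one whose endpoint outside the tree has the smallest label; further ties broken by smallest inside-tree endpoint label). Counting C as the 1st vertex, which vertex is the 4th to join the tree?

Prim, starting at C.
Step 1: frontier [A-C 2, C-E 13, B-C 19, C-D 21] → take A-C (2); add A.
Step 2: frontier [A-E 15, C-E 13, B-C 19, C-D 21] → take C-E (13); add E.
Step 3: frontier [B-C 19, C-D 21, D-E 1, B-E 4] → take D-E (1); add D.
Step 4: frontier [B-C 19, B-E 4] → take B-E (4); add B.
Vertex order: C, A, E, D, B. The 4th vertex is D.

D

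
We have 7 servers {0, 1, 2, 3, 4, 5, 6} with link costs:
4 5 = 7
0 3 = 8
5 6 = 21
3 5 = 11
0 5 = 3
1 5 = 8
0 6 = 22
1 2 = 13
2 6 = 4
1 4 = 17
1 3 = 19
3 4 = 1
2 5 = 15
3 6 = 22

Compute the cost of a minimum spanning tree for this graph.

36

Prim's algorithm from 4:
Step 1: cheapest edge leaving the tree is 3 4 (1); add 3.
Step 2: cheapest edge leaving the tree is 4 5 (7); add 5.
Step 3: cheapest edge leaving the tree is 0 5 (3); add 0.
Step 4: cheapest edge leaving the tree is 1 5 (8); add 1.
Step 5: cheapest edge leaving the tree is 1 2 (13); add 2.
Step 6: cheapest edge leaving the tree is 2 6 (4); add 6.
MST edges: 3 4, 4 5, 0 5, 1 5, 1 2, 2 6; total weight 1+7+3+8+13+4 = 36.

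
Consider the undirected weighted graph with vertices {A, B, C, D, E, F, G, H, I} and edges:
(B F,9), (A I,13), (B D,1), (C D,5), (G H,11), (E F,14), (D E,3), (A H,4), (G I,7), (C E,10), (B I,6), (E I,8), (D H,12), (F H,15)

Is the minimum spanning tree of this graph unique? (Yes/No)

Sort edges by weight, then run Kruskal:
B D (1): add — endpoints in different components.
D E (3): add — endpoints in different components.
A H (4): add — endpoints in different components.
C D (5): add — endpoints in different components.
B I (6): add — endpoints in different components.
G I (7): add — endpoints in different components.
E I (8): skip — E and I already connected.
B F (9): add — endpoints in different components.
C E (10): skip — C and E already connected.
G H (11): add — endpoints in different components.
Every non-tree edge has weight strictly greater than the heaviest edge on the tree path between its endpoints, so the MST is unique.

Yes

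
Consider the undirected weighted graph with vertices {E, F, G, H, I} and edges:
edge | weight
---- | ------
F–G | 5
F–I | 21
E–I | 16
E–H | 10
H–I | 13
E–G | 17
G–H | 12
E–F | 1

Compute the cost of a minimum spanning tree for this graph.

Sort edges by weight, then run Kruskal:
E–F (1): add — endpoints in different components.
F–G (5): add — endpoints in different components.
E–H (10): add — endpoints in different components.
G–H (12): skip — G and H already connected.
H–I (13): add — endpoints in different components.
MST edges: E–F, F–G, E–H, H–I; total weight 1+5+10+13 = 29.

29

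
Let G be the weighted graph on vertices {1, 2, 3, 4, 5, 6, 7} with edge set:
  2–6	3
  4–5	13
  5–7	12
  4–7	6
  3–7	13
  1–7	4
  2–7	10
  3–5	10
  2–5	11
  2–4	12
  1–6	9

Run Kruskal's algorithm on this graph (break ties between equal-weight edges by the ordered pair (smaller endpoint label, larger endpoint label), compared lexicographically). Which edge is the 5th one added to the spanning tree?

Sort edges by weight, then run Kruskal:
2–6 (3): add. Components now {1} {2,6} {3} {4} {5} {7}
1–7 (4): add. Components now {1,7} {2,6} {3} {4} {5}
4–7 (6): add. Components now {1,4,7} {2,6} {3} {5}
1–6 (9): add. Components now {1,2,4,6,7} {3} {5}
2–7 (10): skip — 2 and 7 already connected.
3–5 (10): add. Components now {1,2,4,6,7} {3,5}
2–5 (11): add. Components now {1,2,3,4,5,6,7}
The 5th edge added is 3–5.

3-5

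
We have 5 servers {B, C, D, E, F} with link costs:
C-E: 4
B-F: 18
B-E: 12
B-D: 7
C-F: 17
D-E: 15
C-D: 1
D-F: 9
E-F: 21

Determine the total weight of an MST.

21

Grow the tree from B using Prim:
Step 1: cheapest edge leaving the tree is B-D (7); add D.
Step 2: cheapest edge leaving the tree is C-D (1); add C.
Step 3: cheapest edge leaving the tree is C-E (4); add E.
Step 4: cheapest edge leaving the tree is D-F (9); add F.
MST edges: B-D, C-D, C-E, D-F; total weight 7+1+4+9 = 21.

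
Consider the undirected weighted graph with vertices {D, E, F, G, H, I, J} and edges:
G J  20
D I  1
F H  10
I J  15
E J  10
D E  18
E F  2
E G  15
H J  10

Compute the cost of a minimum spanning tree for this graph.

Kruskal: consider edges lightest-first.
D I (1): add — endpoints in different components.
E F (2): add — endpoints in different components.
E J (10): add — endpoints in different components.
F H (10): add — endpoints in different components.
H J (10): skip — H and J already connected.
E G (15): add — endpoints in different components.
I J (15): add — endpoints in different components.
MST edges: D I, E F, E J, F H, E G, I J; total weight 1+2+10+10+15+15 = 53.

53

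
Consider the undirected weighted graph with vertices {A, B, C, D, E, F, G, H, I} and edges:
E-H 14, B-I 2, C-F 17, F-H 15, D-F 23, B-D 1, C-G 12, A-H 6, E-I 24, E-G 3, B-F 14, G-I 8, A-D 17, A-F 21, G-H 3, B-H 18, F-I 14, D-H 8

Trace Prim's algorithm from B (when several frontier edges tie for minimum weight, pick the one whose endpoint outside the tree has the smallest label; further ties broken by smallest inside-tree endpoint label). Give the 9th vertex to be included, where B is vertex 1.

F

Grow the tree from B using Prim:
Step 1: cheapest edge leaving the tree is B-D (1); add D.
Step 2: cheapest edge leaving the tree is B-I (2); add I.
Step 3: cheapest edge leaving the tree is G-I (8); add G.
Step 4: cheapest edge leaving the tree is E-G (3); add E.
Step 5: cheapest edge leaving the tree is G-H (3); add H.
Step 6: cheapest edge leaving the tree is A-H (6); add A.
Step 7: cheapest edge leaving the tree is C-G (12); add C.
Step 8: cheapest edge leaving the tree is B-F (14); add F.
Vertex order: B, D, I, G, E, H, A, C, F. The 9th vertex is F.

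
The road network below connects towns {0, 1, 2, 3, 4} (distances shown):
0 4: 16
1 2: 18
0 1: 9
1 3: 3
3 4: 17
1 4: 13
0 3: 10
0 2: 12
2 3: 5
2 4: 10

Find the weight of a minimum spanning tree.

27

Kruskal: consider edges lightest-first.
1 3 (3): add. Components now {0} {1,3} {2} {4}
2 3 (5): add. Components now {0} {1,2,3} {4}
0 1 (9): add. Components now {0,1,2,3} {4}
0 3 (10): skip — 0 and 3 already connected.
2 4 (10): add. Components now {0,1,2,3,4}
MST edges: 1 3, 2 3, 0 1, 2 4; total weight 3+5+9+10 = 27.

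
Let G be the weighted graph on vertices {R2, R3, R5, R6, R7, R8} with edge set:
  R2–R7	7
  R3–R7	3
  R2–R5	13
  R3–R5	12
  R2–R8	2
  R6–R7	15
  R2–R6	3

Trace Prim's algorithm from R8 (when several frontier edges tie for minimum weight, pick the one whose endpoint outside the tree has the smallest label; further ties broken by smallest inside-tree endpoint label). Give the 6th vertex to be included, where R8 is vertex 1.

Prim, starting at R8.
Step 1: cheapest edge leaving the tree is R2–R8 (2); add R2.
Step 2: cheapest edge leaving the tree is R2–R6 (3); add R6.
Step 3: cheapest edge leaving the tree is R2–R7 (7); add R7.
Step 4: cheapest edge leaving the tree is R3–R7 (3); add R3.
Step 5: cheapest edge leaving the tree is R3–R5 (12); add R5.
Vertex order: R8, R2, R6, R7, R3, R5. The 6th vertex is R5.

R5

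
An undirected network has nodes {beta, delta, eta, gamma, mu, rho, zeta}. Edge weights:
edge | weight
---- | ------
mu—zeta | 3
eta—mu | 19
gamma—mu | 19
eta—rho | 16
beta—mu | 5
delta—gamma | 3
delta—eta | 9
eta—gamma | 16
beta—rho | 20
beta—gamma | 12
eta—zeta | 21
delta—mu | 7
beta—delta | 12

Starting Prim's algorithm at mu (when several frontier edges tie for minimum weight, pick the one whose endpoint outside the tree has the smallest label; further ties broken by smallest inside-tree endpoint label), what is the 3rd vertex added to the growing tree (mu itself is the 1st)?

Grow the tree from mu using Prim:
Step 1: frontier [mu—zeta 3, beta—mu 5, delta—mu 7, eta—mu 19, gamma—mu 19] → take mu—zeta (3); add zeta.
Step 2: frontier [beta—mu 5, delta—mu 7, eta—mu 19, gamma—mu 19, eta—zeta 21] → take beta—mu (5); add beta.
Step 3: frontier [beta—delta 12, beta—gamma 12, beta—rho 20, delta—mu 7, eta—mu 19, gamma—mu 19, eta—zeta 21] → take delta—mu (7); add delta.
Step 4: frontier [beta—gamma 12, beta—rho 20, delta—gamma 3, delta—eta 9, eta—mu 19, gamma—mu 19, eta—zeta 21] → take delta—gamma (3); add gamma.
Step 5: frontier [beta—rho 20, delta—eta 9, eta—gamma 16, eta—mu 19, eta—zeta 21] → take delta—eta (9); add eta.
Step 6: frontier [beta—rho 20, eta—rho 16] → take eta—rho (16); add rho.
Vertex order: mu, zeta, beta, delta, gamma, eta, rho. The 3rd vertex is beta.

beta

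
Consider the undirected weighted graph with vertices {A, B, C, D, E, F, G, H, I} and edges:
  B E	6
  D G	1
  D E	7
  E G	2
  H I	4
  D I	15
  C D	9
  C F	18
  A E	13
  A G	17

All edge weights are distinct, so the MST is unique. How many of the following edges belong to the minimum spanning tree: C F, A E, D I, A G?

3

Sort edges by weight, then run Kruskal:
D G (1): add — endpoints in different components.
E G (2): add — endpoints in different components.
H I (4): add — endpoints in different components.
B E (6): add — endpoints in different components.
D E (7): skip — D and E already connected.
C D (9): add — endpoints in different components.
A E (13): add — endpoints in different components.
D I (15): add — endpoints in different components.
A G (17): skip — A and G already connected.
C F (18): add — endpoints in different components.
MST edge set: {D G, E G, H I, B E, C D, A E, D I, C F}.
Of the listed edges, {C F, A E, D I} are in the MST → 3.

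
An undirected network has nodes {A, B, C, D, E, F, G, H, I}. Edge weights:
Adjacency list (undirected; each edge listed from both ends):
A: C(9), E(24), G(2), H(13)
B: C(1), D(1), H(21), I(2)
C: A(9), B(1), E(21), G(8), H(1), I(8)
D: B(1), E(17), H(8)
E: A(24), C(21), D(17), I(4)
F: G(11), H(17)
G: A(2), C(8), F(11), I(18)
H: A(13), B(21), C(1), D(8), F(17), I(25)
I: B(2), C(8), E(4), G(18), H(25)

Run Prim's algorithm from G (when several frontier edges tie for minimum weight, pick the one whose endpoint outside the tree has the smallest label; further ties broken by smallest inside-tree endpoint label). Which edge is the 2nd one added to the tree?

C-G

Grow the tree from G using Prim:
Step 1: cheapest edge leaving the tree is A—G (2); add A.
Step 2: cheapest edge leaving the tree is C—G (8); add C.
Step 3: cheapest edge leaving the tree is B—C (1); add B.
Step 4: cheapest edge leaving the tree is B—D (1); add D.
Step 5: cheapest edge leaving the tree is C—H (1); add H.
Step 6: cheapest edge leaving the tree is B—I (2); add I.
Step 7: cheapest edge leaving the tree is E—I (4); add E.
Step 8: cheapest edge leaving the tree is F—G (11); add F.
The 2nd edge added is C—G.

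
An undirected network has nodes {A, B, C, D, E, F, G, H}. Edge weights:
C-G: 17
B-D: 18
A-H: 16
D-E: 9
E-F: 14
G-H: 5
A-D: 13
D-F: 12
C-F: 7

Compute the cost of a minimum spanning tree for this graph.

80

Kruskal: consider edges lightest-first.
G-H (5): add — endpoints in different components.
C-F (7): add — endpoints in different components.
D-E (9): add — endpoints in different components.
D-F (12): add — endpoints in different components.
A-D (13): add — endpoints in different components.
E-F (14): skip — E and F already connected.
A-H (16): add — endpoints in different components.
C-G (17): skip — C and G already connected.
B-D (18): add — endpoints in different components.
MST edges: G-H, C-F, D-E, D-F, A-D, A-H, B-D; total weight 5+7+9+12+13+16+18 = 80.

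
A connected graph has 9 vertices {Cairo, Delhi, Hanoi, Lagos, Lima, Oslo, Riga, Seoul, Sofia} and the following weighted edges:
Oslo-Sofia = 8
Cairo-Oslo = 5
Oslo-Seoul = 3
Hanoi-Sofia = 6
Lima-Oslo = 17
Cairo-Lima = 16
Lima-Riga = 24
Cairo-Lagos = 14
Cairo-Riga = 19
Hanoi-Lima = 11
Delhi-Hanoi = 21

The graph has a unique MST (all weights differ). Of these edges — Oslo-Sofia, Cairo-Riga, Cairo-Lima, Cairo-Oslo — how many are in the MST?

Kruskal's algorithm — process edges by increasing weight (ties by edge label):
Oslo-Seoul (3): add — endpoints in different components.
Cairo-Oslo (5): add — endpoints in different components.
Hanoi-Sofia (6): add — endpoints in different components.
Oslo-Sofia (8): add — endpoints in different components.
Hanoi-Lima (11): add — endpoints in different components.
Cairo-Lagos (14): add — endpoints in different components.
Cairo-Lima (16): skip — Cairo and Lima already connected.
Lima-Oslo (17): skip — Oslo and Lima already connected.
Cairo-Riga (19): add — endpoints in different components.
Delhi-Hanoi (21): add — endpoints in different components.
MST edge set: {Oslo-Seoul, Cairo-Oslo, Hanoi-Sofia, Oslo-Sofia, Hanoi-Lima, Cairo-Lagos, Cairo-Riga, Delhi-Hanoi}.
Of the listed edges, {Oslo-Sofia, Cairo-Riga, Cairo-Oslo} are in the MST → 3.

3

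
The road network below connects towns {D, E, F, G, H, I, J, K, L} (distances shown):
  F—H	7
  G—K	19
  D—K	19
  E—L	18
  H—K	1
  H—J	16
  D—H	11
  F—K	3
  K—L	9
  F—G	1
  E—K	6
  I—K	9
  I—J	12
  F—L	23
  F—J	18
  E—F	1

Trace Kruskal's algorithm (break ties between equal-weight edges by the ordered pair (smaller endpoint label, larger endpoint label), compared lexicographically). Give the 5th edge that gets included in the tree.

Kruskal: consider edges lightest-first.
E—F (1): add — endpoints in different components.
F—G (1): add — endpoints in different components.
H—K (1): add — endpoints in different components.
F—K (3): add — endpoints in different components.
E—K (6): skip — E and K already connected.
F—H (7): skip — F and H already connected.
I—K (9): add — endpoints in different components.
K—L (9): add — endpoints in different components.
D—H (11): add — endpoints in different components.
I—J (12): add — endpoints in different components.
The 5th edge added is I—K.

I-K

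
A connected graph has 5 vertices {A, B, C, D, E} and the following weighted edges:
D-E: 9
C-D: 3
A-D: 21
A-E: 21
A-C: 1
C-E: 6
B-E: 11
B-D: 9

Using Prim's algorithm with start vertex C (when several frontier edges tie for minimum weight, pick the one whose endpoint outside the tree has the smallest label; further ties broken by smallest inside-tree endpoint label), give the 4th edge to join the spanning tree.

B-D

Prim's algorithm from C:
Step 1: cheapest edge leaving the tree is A-C (1); add A.
Step 2: cheapest edge leaving the tree is C-D (3); add D.
Step 3: cheapest edge leaving the tree is C-E (6); add E.
Step 4: cheapest edge leaving the tree is B-D (9); add B.
The 4th edge added is B-D.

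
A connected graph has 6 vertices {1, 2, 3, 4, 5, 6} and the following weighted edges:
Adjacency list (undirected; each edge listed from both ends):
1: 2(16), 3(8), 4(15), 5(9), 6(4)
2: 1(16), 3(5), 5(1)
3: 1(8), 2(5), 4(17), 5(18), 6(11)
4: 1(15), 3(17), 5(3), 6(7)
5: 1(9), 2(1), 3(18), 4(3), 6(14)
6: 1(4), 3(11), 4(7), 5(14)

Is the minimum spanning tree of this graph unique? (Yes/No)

Sort edges by weight, then run Kruskal:
2 5 (1): add. Components now {1} {2,5} {3} {4} {6}
4 5 (3): add. Components now {1} {2,4,5} {3} {6}
1 6 (4): add. Components now {1,6} {2,4,5} {3}
2 3 (5): add. Components now {1,6} {2,3,4,5}
4 6 (7): add. Components now {1,2,3,4,5,6}
Every non-tree edge has weight strictly greater than the heaviest edge on the tree path between its endpoints, so the MST is unique.

Yes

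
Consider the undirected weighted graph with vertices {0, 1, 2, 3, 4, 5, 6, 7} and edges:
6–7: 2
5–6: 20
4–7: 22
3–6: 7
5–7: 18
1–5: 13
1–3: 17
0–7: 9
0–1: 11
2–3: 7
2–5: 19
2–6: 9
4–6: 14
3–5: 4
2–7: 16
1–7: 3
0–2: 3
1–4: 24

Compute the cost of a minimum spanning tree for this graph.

40

Kruskal's algorithm — process edges by increasing weight (ties by edge label):
6–7 (2): add — endpoints in different components.
0–2 (3): add — endpoints in different components.
1–7 (3): add — endpoints in different components.
3–5 (4): add — endpoints in different components.
2–3 (7): add — endpoints in different components.
3–6 (7): add — endpoints in different components.
0–7 (9): skip — 0 and 7 already connected.
2–6 (9): skip — 2 and 6 already connected.
0–1 (11): skip — 0 and 1 already connected.
1–5 (13): skip — 1 and 5 already connected.
4–6 (14): add — endpoints in different components.
MST edges: 6–7, 0–2, 1–7, 3–5, 2–3, 3–6, 4–6; total weight 2+3+3+4+7+7+14 = 40.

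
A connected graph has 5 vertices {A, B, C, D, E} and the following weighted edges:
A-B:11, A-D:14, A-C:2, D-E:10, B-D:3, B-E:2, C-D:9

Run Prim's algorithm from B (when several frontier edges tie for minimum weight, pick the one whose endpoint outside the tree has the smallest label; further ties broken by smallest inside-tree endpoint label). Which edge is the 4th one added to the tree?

Prim's algorithm from B:
Step 1: frontier [B-E 2, B-D 3, A-B 11] → take B-E (2); add E.
Step 2: frontier [B-D 3, A-B 11, D-E 10] → take B-D (3); add D.
Step 3: frontier [A-B 11, C-D 9, A-D 14] → take C-D (9); add C.
Step 4: frontier [A-B 11, A-C 2, A-D 14] → take A-C (2); add A.
The 4th edge added is A-C.

A-C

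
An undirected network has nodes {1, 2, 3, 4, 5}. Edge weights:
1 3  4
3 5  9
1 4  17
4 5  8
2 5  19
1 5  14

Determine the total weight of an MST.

40

Prim's algorithm from 4:
Step 1: frontier [4 5 8, 1 4 17] → take 4 5 (8); add 5.
Step 2: frontier [1 4 17, 3 5 9, 1 5 14, 2 5 19] → take 3 5 (9); add 3.
Step 3: frontier [1 3 4, 1 4 17, 1 5 14, 2 5 19] → take 1 3 (4); add 1.
Step 4: frontier [2 5 19] → take 2 5 (19); add 2.
MST edges: 4 5, 3 5, 1 3, 2 5; total weight 8+9+4+19 = 40.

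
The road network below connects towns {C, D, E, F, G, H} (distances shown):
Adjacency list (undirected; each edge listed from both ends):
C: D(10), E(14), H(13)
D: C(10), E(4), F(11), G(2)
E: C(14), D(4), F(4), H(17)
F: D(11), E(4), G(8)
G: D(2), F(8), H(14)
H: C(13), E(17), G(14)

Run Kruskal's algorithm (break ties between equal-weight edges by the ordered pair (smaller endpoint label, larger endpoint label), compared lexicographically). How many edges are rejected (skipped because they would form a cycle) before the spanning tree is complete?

Kruskal's algorithm — process edges by increasing weight (ties by edge label):
D–G (2): add. Components now {C} {D,G} {E} {F} {H}
D–E (4): add. Components now {C} {D,E,G} {F} {H}
E–F (4): add. Components now {C} {D,E,F,G} {H}
F–G (8): skip — F and G already connected.
C–D (10): add. Components now {C,D,E,F,G} {H}
D–F (11): skip — D and F already connected.
C–H (13): add. Components now {C,D,E,F,G,H}
Edges rejected before the tree was complete: 2.

2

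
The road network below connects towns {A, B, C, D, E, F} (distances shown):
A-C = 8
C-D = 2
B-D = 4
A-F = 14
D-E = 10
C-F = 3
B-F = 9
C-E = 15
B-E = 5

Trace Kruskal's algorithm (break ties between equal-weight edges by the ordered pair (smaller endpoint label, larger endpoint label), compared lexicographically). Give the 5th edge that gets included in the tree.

A-C

Kruskal: consider edges lightest-first.
C-D (2): add. Components now {A} {B} {C,D} {E} {F}
C-F (3): add. Components now {A} {B} {C,D,F} {E}
B-D (4): add. Components now {A} {B,C,D,F} {E}
B-E (5): add. Components now {A} {B,C,D,E,F}
A-C (8): add. Components now {A,B,C,D,E,F}
The 5th edge added is A-C.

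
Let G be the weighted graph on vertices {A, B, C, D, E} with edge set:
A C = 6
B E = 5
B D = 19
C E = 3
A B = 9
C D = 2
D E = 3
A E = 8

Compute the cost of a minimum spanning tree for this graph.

Sort edges by weight, then run Kruskal:
C D (2): add. Components now {A} {B} {C,D} {E}
C E (3): add. Components now {A} {B} {C,D,E}
D E (3): skip — D and E already connected.
B E (5): add. Components now {A} {B,C,D,E}
A C (6): add. Components now {A,B,C,D,E}
MST edges: C D, C E, B E, A C; total weight 2+3+5+6 = 16.

16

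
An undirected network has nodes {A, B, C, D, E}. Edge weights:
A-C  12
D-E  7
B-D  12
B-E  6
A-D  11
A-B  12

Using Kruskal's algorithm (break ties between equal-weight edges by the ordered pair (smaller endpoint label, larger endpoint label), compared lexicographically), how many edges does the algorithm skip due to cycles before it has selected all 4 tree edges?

Kruskal: consider edges lightest-first.
B-E (6): add. Components now {A} {B,E} {C} {D}
D-E (7): add. Components now {A} {B,D,E} {C}
A-D (11): add. Components now {A,B,D,E} {C}
A-B (12): skip — A and B already connected.
A-C (12): add. Components now {A,B,C,D,E}
Edges rejected before the tree was complete: 1.

1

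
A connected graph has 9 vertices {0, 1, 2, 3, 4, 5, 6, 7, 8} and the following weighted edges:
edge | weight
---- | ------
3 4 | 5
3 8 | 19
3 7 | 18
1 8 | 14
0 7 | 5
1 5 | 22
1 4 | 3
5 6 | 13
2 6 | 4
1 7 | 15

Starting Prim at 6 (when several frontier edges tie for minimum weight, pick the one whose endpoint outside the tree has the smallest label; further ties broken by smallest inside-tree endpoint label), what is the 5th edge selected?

Prim's algorithm from 6:
Step 1: cheapest edge leaving the tree is 2 6 (4); add 2.
Step 2: cheapest edge leaving the tree is 5 6 (13); add 5.
Step 3: cheapest edge leaving the tree is 1 5 (22); add 1.
Step 4: cheapest edge leaving the tree is 1 4 (3); add 4.
Step 5: cheapest edge leaving the tree is 3 4 (5); add 3.
Step 6: cheapest edge leaving the tree is 1 8 (14); add 8.
Step 7: cheapest edge leaving the tree is 1 7 (15); add 7.
Step 8: cheapest edge leaving the tree is 0 7 (5); add 0.
The 5th edge added is 3 4.

3-4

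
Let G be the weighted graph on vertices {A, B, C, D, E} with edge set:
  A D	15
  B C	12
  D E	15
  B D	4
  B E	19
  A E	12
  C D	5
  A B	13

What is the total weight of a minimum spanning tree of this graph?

34

Prim's algorithm from D:
Step 1: frontier [B D 4, C D 5, A D 15, D E 15] → take B D (4); add B.
Step 2: frontier [B C 12, A B 13, B E 19, C D 5, A D 15, D E 15] → take C D (5); add C.
Step 3: frontier [A B 13, B E 19, A D 15, D E 15] → take A B (13); add A.
Step 4: frontier [A E 12, B E 19, D E 15] → take A E (12); add E.
MST edges: B D, C D, A B, A E; total weight 4+5+13+12 = 34.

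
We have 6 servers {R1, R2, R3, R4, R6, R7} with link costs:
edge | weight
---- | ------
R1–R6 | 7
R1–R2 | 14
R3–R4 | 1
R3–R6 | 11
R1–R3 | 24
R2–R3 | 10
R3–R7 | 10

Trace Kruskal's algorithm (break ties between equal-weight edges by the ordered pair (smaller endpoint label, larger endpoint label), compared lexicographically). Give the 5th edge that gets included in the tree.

Sort edges by weight, then run Kruskal:
R3–R4 (1): add — endpoints in different components.
R1–R6 (7): add — endpoints in different components.
R2–R3 (10): add — endpoints in different components.
R3–R7 (10): add — endpoints in different components.
R3–R6 (11): add — endpoints in different components.
The 5th edge added is R3–R6.

R3-R6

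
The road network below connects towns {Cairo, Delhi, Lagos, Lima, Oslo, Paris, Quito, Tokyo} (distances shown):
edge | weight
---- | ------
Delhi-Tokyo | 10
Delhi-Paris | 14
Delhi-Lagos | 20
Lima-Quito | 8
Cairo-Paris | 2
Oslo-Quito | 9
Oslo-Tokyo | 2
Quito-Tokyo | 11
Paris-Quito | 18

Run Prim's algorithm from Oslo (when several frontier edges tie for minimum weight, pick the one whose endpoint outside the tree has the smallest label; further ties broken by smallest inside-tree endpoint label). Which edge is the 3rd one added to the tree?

Lima-Quito

Prim's algorithm from Oslo:
Step 1: cheapest edge leaving the tree is Oslo-Tokyo (2); add Tokyo.
Step 2: cheapest edge leaving the tree is Oslo-Quito (9); add Quito.
Step 3: cheapest edge leaving the tree is Lima-Quito (8); add Lima.
Step 4: cheapest edge leaving the tree is Delhi-Tokyo (10); add Delhi.
Step 5: cheapest edge leaving the tree is Delhi-Paris (14); add Paris.
Step 6: cheapest edge leaving the tree is Cairo-Paris (2); add Cairo.
Step 7: cheapest edge leaving the tree is Delhi-Lagos (20); add Lagos.
The 3rd edge added is Lima-Quito.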